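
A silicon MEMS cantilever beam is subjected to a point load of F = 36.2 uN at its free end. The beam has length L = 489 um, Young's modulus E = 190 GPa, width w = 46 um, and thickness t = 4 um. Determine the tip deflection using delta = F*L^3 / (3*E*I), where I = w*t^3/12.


Step 1: Calculate the second moment of area.
I = w * t^3 / 12 = 46 * 4^3 / 12 = 245.3333 um^4
Step 2: Convert E to consistent units (1 GPa = 1000 uN/um^2).
E = 190 GPa = 190000 uN/um^2
Step 3: Calculate tip deflection.
delta = F * L^3 / (3 * E * I)
delta = 36.2 * 489^3 / (3 * 190000 * 245.3333)
delta = 30.2694 um


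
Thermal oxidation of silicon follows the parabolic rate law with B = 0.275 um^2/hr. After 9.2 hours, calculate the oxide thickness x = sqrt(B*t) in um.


Step 1: Compute B*t = 0.275 * 9.2 = 2.53
Step 2: x = sqrt(2.53)
x = 1.591 um


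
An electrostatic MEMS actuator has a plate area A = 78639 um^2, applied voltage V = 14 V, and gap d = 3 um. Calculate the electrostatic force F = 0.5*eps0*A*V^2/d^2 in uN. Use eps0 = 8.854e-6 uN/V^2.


Step 1: Identify parameters.
eps0 = 8.854e-6 uN/V^2, A = 78639 um^2, V = 14 V, d = 3 um
Step 2: Compute V^2 = 14^2 = 196
Step 3: Compute d^2 = 3^2 = 9
Step 4: F = 0.5 * 8.854e-6 * 78639 * 196 / 9
F = 7.582 uN


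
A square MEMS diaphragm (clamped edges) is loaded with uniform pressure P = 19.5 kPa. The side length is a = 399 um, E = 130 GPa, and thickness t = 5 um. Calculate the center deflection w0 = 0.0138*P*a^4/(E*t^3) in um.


Step 1: Convert pressure to compatible units (E is in GPa, so P in GPa).
P = 19.5 kPa = 19.5e-6 GPa
Step 2: Compute numerator: 0.0138 * P * a^4.
a^4 = 399^4 = 25344958401
numerator = 0.0138 * 19.5e-6 * 25344958401 = 6.82033e+03
Step 3: Compute denominator: E * t^3 = 130 * 5^3 = 16250
Step 4: w0 = numerator / denominator = 6.82033e+03 / 16250 = 0.4197 um


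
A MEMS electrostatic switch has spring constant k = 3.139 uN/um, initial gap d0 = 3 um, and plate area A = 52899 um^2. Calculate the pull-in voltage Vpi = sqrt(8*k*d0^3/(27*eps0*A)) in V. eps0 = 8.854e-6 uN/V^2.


Step 1: Compute numerator: 8 * k * d0^3 = 8 * 3.139 * 3^3 = 678.024
Step 2: Compute denominator: 27 * eps0 * A = 27 * 8.854e-6 * 52899 = 12.645929
Step 3: Vpi = sqrt(678.024 / 12.645929)
Vpi = 7.32 V


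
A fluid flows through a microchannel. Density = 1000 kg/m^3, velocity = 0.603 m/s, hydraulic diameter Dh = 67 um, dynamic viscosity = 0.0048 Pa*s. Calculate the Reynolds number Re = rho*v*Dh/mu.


Step 1: Convert Dh to meters: Dh = 67e-6 m
Step 2: Re = rho * v * Dh / mu
Re = 1000 * 0.603 * 67e-6 / 0.0048
Re = 8.417


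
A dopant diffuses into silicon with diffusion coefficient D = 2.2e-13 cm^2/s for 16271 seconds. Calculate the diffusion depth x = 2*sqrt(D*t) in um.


Step 1: Compute D*t = 2.2e-13 * 16271 = 3.57962e-09 cm^2
Step 2: sqrt(D*t) = 5.98299e-05 cm
Step 3: x = 2 * 5.98299e-05 cm = 1.196598e-04 cm
Step 4: Convert to um (1 cm = 1e4 um): x = 1.197 um


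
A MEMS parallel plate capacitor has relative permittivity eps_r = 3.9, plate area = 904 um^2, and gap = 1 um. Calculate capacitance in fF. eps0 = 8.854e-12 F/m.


Step 1: Convert area to m^2: A = 904e-12 m^2
Step 2: Convert gap to m: d = 1e-6 m
Step 3: C = eps0 * eps_r * A / d
C = 8.854e-12 * 3.9 * 904e-12 / 1e-6
Step 4: Convert to fF (multiply by 1e15).
C = 31.22 fF


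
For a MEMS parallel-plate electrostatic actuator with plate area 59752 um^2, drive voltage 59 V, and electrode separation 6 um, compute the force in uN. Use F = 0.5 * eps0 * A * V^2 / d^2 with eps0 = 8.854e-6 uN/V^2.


Step 1: Identify parameters.
eps0 = 8.854e-6 uN/V^2, A = 59752 um^2, V = 59 V, d = 6 um
Step 2: Compute V^2 = 59^2 = 3481
Step 3: Compute d^2 = 6^2 = 36
Step 4: F = 0.5 * 8.854e-6 * 59752 * 3481 / 36
F = 25.578 uN


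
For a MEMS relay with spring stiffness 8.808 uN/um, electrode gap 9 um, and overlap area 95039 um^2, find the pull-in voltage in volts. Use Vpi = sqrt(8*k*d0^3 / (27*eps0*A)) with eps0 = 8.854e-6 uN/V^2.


Step 1: Compute numerator: 8 * k * d0^3 = 8 * 8.808 * 9^3 = 51368.256
Step 2: Compute denominator: 27 * eps0 * A = 27 * 8.854e-6 * 95039 = 22.719833
Step 3: Vpi = sqrt(51368.256 / 22.719833)
Vpi = 47.55 V


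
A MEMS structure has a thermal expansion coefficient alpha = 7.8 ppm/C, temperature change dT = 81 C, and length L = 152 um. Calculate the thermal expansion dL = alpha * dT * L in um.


Step 1: Convert CTE: alpha = 7.8 ppm/C = 7.8e-6 /C
Step 2: dL = 7.8e-6 * 81 * 152
dL = 0.096 um


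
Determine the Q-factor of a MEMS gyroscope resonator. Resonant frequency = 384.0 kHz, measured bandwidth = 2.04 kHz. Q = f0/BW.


Step 1: Q = f0 / bandwidth
Step 2: Q = 384.0 / 2.04
Q = 188.2


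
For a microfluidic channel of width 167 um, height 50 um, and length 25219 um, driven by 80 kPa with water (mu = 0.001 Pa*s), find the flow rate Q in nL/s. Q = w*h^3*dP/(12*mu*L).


Step 1: Convert all dimensions to SI (meters).
w = 167e-6 m, h = 50e-6 m, L = 25219e-6 m, dP = 80e3 Pa
Step 2: Q = w * h^3 * dP / (12 * mu * L)
Q = 167e-6 * (50e-6)^3 * 80e3 / (12 * 0.001 * 25219e-6) = 5.51832613e-09 m^3/s
Step 3: Convert Q from m^3/s to nL/s (1 m^3 = 1e12 nL, so multiply by 1e12).
Q = 5518.326 nL/s


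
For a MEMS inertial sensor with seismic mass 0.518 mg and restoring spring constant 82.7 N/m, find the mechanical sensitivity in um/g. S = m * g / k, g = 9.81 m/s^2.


Step 1: Convert mass: m = 0.518 mg = 5.18e-07 kg
Step 2: S = m * g / k = 5.18e-07 * 9.81 / 82.7
Step 3: S = 6.14e-08 m/g
Step 4: Convert to um/g: S = 0.061 um/g


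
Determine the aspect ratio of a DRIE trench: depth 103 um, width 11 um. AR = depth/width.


Step 1: AR = depth / width
Step 2: AR = 103 / 11
AR = 9.4


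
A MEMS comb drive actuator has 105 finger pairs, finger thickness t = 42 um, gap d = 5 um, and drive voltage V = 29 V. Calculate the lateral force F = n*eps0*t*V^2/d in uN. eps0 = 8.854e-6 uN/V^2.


Step 1: Parameters: n=105, eps0=8.854e-6 uN/V^2, t=42 um, V=29 V, d=5 um
Step 2: V^2 = 841
Step 3: F = 105 * 8.854e-6 * 42 * 841 / 5
F = 6.568 uN


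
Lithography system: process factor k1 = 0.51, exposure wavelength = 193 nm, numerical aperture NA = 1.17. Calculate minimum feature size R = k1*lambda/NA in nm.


Step 1: Identify values: k1 = 0.51, lambda = 193 nm, NA = 1.17
Step 2: R = k1 * lambda / NA
R = 0.51 * 193 / 1.17
R = 84.1 nm


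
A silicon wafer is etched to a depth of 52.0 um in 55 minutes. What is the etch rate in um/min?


Step 1: Etch rate = depth / time
Step 2: rate = 52.0 / 55
rate = 0.945 um/min


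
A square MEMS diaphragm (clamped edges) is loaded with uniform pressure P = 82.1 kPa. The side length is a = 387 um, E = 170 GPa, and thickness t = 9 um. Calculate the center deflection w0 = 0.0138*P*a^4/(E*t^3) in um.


Step 1: Convert pressure to compatible units (E is in GPa, so P in GPa).
P = 82.1 kPa = 82.1e-6 GPa
Step 2: Compute numerator: 0.0138 * P * a^4.
a^4 = 387^4 = 22430753361
numerator = 0.0138 * 82.1e-6 * 22430753361 = 2.54136e+04
Step 3: Compute denominator: E * t^3 = 170 * 9^3 = 123930
Step 4: w0 = numerator / denominator = 2.54136e+04 / 123930 = 0.2051 um


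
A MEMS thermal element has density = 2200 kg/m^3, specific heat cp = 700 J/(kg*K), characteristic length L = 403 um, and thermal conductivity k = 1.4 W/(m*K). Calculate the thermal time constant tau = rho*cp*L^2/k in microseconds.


Step 1: Convert L to m: L = 403e-6 m
Step 2: L^2 = (403e-6)^2 = 1.62409e-07 m^2
Step 3: tau = 2200 * 700 * 1.62409e-07 / 1.4 = 1.786499e-01 s
Step 4: Convert to microseconds (multiply by 1e6).
tau = 178649.9 us


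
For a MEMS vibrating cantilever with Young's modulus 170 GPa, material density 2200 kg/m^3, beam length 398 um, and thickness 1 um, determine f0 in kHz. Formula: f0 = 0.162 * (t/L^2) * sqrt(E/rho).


Step 1: Convert units to SI.
t_SI = 1e-6 m, L_SI = 398e-6 m
Step 2: Calculate sqrt(E/rho).
sqrt(170e9 / 2200) = 8790.49 m/s
Step 3: Compute f0.
f0 = 0.162 * 1e-6 / (398e-6)^2 * 8790.49 = 8990.0 Hz = 8.99 kHz


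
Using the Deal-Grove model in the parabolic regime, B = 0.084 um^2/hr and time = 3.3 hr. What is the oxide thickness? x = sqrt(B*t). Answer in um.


Step 1: Compute B*t = 0.084 * 3.3 = 0.2772
Step 2: x = sqrt(0.2772)
x = 0.526 um


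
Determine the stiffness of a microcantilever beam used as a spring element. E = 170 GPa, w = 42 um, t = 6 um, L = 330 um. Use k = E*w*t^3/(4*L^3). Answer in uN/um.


Step 1: Convert E to consistent units (1 GPa = 1000 uN/um^2).
E = 170 GPa = 170000 uN/um^2
Step 2: Compute t^3 = 6^3 = 216
Step 3: Compute L^3 = 330^3 = 35937000
Step 4: k = 170000 * 42 * 216 / (4 * 35937000)
k = 10.7288 uN/um


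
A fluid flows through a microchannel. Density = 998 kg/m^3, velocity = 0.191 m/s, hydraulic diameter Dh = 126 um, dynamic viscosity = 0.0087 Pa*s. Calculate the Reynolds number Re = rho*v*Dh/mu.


Step 1: Convert Dh to meters: Dh = 126e-6 m
Step 2: Re = rho * v * Dh / mu
Re = 998 * 0.191 * 126e-6 / 0.0087
Re = 2.761


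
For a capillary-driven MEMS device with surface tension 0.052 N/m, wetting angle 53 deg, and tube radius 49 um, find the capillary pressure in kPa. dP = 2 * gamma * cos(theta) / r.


Step 1: cos(53 deg) = 0.6018
Step 2: Convert r to m: r = 49e-6 m
Step 3: dP = 2 * 0.052 * 0.6018 / 49e-6 = 1277.3 Pa
Step 4: Convert Pa to kPa (divide by 1000).
dP = 1.28 kPa


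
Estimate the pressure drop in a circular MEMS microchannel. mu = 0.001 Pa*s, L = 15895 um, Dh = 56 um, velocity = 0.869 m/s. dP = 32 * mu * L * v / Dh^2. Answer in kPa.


Step 1: Convert to SI: L = 15895e-6 m, Dh = 56e-6 m
Step 2: dP = 32 * 0.001 * 15895e-6 * 0.869 / (56e-6)^2
Step 3: dP = 140946.48 Pa
Step 4: Convert to kPa: dP = 140.95 kPa


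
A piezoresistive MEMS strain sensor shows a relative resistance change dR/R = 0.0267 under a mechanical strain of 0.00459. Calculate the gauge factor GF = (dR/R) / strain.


Step 1: Identify values.
dR/R = 0.0267, strain = 0.00459
Step 2: GF = (dR/R) / strain = 0.0267 / 0.00459
GF = 5.8


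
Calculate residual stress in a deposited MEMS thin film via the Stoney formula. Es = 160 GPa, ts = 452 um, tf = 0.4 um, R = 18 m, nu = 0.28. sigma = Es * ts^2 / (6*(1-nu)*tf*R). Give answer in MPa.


Step 1: Compute numerator: Es * ts^2 = 160 * 452^2 = 32688640 (GPa*um^2)
Step 2: Compute denominator (R in um): 6*(1-nu)*tf*R = 6*0.72*0.4*18e6 = 31104000.0 (um^2)
Step 3: sigma (GPa) = 32688640 / 31104000.0 = 1.050947e+00 GPa
Step 4: Convert to MPa (x1000): sigma = 1050.9 MPa


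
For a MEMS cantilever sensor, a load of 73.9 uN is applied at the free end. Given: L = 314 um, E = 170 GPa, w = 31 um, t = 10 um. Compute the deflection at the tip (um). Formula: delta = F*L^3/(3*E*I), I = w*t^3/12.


Step 1: Calculate the second moment of area.
I = w * t^3 / 12 = 31 * 10^3 / 12 = 2583.3333 um^4
Step 2: Convert E to consistent units (1 GPa = 1000 uN/um^2).
E = 170 GPa = 170000 uN/um^2
Step 3: Calculate tip deflection.
delta = F * L^3 / (3 * E * I)
delta = 73.9 * 314^3 / (3 * 170000 * 2583.3333)
delta = 1.7365 um


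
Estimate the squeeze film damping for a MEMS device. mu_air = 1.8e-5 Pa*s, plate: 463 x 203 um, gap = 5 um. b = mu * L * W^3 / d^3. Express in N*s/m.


Step 1: Convert to SI.
L = 463e-6 m, W = 203e-6 m, d = 5e-6 m
Step 2: W^3 = (203e-6)^3 = 8.37e-12 m^3
Step 3: d^3 = (5e-6)^3 = 1.25e-16 m^3
Step 4: b = 1.8e-5 * 463e-6 * 8.37e-12 / 1.25e-16
b = 5.58e-04 N*s/m


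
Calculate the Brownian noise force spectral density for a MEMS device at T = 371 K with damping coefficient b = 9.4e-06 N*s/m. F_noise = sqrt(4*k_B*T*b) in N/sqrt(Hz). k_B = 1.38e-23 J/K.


Step 1: Compute 4 * k_B * T * b
= 4 * 1.38e-23 * 371 * 9.4e-06
= 1.9250e-25 N^2/Hz
Step 2: F_noise = sqrt(1.9250e-25)
F_noise = 4.39e-13 N/sqrt(Hz)


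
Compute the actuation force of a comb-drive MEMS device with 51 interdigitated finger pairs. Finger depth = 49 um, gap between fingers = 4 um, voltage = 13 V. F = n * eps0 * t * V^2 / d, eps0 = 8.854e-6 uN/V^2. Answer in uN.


Step 1: Parameters: n=51, eps0=8.854e-6 uN/V^2, t=49 um, V=13 V, d=4 um
Step 2: V^2 = 169
Step 3: F = 51 * 8.854e-6 * 49 * 169 / 4
F = 0.935 uN


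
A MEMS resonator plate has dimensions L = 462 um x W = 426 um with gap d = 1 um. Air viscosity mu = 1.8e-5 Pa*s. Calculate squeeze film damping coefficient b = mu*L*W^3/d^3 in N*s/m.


Step 1: Convert to SI.
L = 462e-6 m, W = 426e-6 m, d = 1e-6 m
Step 2: W^3 = (426e-6)^3 = 7.73e-11 m^3
Step 3: d^3 = (1e-6)^3 = 1.00e-18 m^3
Step 4: b = 1.8e-5 * 462e-6 * 7.73e-11 / 1.00e-18
b = 6.43e-01 N*s/m


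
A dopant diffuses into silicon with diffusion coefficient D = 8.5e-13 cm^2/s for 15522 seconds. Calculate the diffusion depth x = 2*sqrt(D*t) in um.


Step 1: Compute D*t = 8.5e-13 * 15522 = 1.31937e-08 cm^2
Step 2: sqrt(D*t) = 1.14864e-04 cm
Step 3: x = 2 * 1.14864e-04 cm = 2.29728e-04 cm
Step 4: Convert to um (1 cm = 1e4 um): x = 2.297 um


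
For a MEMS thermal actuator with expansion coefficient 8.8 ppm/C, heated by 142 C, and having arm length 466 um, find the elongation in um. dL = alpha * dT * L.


Step 1: Convert CTE: alpha = 8.8 ppm/C = 8.8e-6 /C
Step 2: dL = 8.8e-6 * 142 * 466
dL = 0.5823 um


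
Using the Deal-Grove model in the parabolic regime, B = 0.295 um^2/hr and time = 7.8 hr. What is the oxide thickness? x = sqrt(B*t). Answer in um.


Step 1: Compute B*t = 0.295 * 7.8 = 2.301
Step 2: x = sqrt(2.301)
x = 1.517 um


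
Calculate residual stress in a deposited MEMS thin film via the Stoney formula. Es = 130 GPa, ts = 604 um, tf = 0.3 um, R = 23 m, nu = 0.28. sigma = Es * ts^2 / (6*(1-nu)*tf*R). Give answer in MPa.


Step 1: Compute numerator: Es * ts^2 = 130 * 604^2 = 47426080 (GPa*um^2)
Step 2: Compute denominator (R in um): 6*(1-nu)*tf*R = 6*0.72*0.3*23e6 = 29808000.0 (um^2)
Step 3: sigma (GPa) = 47426080 / 29808000.0 = 1.591052e+00 GPa
Step 4: Convert to MPa (x1000): sigma = 1591.1 MPa


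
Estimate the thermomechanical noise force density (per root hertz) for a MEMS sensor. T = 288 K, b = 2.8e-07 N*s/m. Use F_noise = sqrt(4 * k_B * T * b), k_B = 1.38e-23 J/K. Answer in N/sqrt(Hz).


Step 1: Compute 4 * k_B * T * b
= 4 * 1.38e-23 * 288 * 2.8e-07
= 4.4513e-27 N^2/Hz
Step 2: F_noise = sqrt(4.4513e-27)
F_noise = 6.67e-14 N/sqrt(Hz)


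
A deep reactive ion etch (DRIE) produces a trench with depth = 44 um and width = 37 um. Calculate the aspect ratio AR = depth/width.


Step 1: AR = depth / width
Step 2: AR = 44 / 37
AR = 1.2


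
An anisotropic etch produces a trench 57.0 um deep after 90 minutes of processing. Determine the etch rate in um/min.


Step 1: Etch rate = depth / time
Step 2: rate = 57.0 / 90
rate = 0.633 um/min


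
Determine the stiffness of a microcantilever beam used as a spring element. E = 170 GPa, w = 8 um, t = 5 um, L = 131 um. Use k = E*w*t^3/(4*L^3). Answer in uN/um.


Step 1: Convert E to consistent units (1 GPa = 1000 uN/um^2).
E = 170 GPa = 170000 uN/um^2
Step 2: Compute t^3 = 5^3 = 125
Step 3: Compute L^3 = 131^3 = 2248091
Step 4: k = 170000 * 8 * 125 / (4 * 2248091)
k = 18.9049 uN/um


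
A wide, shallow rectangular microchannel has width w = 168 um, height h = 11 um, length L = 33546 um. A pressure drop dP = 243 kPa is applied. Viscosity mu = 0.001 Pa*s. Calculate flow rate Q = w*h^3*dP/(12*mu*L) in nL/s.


Step 1: Convert all dimensions to SI (meters).
w = 168e-6 m, h = 11e-6 m, L = 33546e-6 m, dP = 243e3 Pa
Step 2: Q = w * h^3 * dP / (12 * mu * L)
Q = 168e-6 * (11e-6)^3 * 243e3 / (12 * 0.001 * 33546e-6) = 1.3498068e-10 m^3/s
Step 3: Convert Q from m^3/s to nL/s (1 m^3 = 1e12 nL, so multiply by 1e12).
Q = 134.981 nL/s


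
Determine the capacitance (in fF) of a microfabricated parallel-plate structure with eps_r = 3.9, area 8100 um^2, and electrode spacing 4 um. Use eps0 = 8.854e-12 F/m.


Step 1: Convert area to m^2: A = 8100e-12 m^2
Step 2: Convert gap to m: d = 4e-6 m
Step 3: C = eps0 * eps_r * A / d
C = 8.854e-12 * 3.9 * 8100e-12 / 4e-6
Step 4: Convert to fF (multiply by 1e15).
C = 69.92 fF


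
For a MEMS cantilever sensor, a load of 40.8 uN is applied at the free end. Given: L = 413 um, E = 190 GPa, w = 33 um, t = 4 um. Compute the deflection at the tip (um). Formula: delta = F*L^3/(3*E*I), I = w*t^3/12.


Step 1: Calculate the second moment of area.
I = w * t^3 / 12 = 33 * 4^3 / 12 = 176.0 um^4
Step 2: Convert E to consistent units (1 GPa = 1000 uN/um^2).
E = 190 GPa = 190000 uN/um^2
Step 3: Calculate tip deflection.
delta = F * L^3 / (3 * E * I)
delta = 40.8 * 413^3 / (3 * 190000 * 176.0)
delta = 28.6499 um


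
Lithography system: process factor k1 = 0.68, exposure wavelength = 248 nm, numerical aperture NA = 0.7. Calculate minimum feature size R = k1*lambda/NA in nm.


Step 1: Identify values: k1 = 0.68, lambda = 248 nm, NA = 0.7
Step 2: R = k1 * lambda / NA
R = 0.68 * 248 / 0.7
R = 240.9 nm


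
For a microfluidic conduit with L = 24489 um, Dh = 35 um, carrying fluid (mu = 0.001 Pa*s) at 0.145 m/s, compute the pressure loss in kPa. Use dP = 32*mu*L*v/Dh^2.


Step 1: Convert to SI: L = 24489e-6 m, Dh = 35e-6 m
Step 2: dP = 32 * 0.001 * 24489e-6 * 0.145 / (35e-6)^2
Step 3: dP = 92758.33 Pa
Step 4: Convert to kPa: dP = 92.76 kPa


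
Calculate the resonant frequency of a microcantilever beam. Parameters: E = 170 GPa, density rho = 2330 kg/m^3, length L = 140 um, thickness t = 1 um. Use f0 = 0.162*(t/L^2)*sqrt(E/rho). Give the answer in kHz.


Step 1: Convert units to SI.
t_SI = 1e-6 m, L_SI = 140e-6 m
Step 2: Calculate sqrt(E/rho).
sqrt(170e9 / 2330) = 8541.74 m/s
Step 3: Compute f0.
f0 = 0.162 * 1e-6 / (140e-6)^2 * 8541.74 = 70600.1 Hz = 70.6 kHz


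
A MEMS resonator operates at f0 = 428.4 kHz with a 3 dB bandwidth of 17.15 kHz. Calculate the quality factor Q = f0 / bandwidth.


Step 1: Q = f0 / bandwidth
Step 2: Q = 428.4 / 17.15
Q = 25.0


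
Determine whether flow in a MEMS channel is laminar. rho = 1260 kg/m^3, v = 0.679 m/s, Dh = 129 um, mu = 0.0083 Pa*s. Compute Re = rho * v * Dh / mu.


Step 1: Convert Dh to meters: Dh = 129e-6 m
Step 2: Re = rho * v * Dh / mu
Re = 1260 * 0.679 * 129e-6 / 0.0083
Re = 13.297
Since Re = 13.297 is below ~2300, the flow is laminar.


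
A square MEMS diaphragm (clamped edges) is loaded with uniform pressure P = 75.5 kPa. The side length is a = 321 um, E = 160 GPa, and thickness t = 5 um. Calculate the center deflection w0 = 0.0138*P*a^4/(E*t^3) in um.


Step 1: Convert pressure to compatible units (E is in GPa, so P in GPa).
P = 75.5 kPa = 75.5e-6 GPa
Step 2: Compute numerator: 0.0138 * P * a^4.
a^4 = 321^4 = 10617447681
numerator = 0.0138 * 75.5e-6 * 10617447681 = 1.10623e+04
Step 3: Compute denominator: E * t^3 = 160 * 5^3 = 20000
Step 4: w0 = numerator / denominator = 1.10623e+04 / 20000 = 0.5531 um


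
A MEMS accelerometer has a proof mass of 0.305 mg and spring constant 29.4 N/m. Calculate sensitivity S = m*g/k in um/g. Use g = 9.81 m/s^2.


Step 1: Convert mass: m = 0.305 mg = 3.05e-07 kg
Step 2: S = m * g / k = 3.05e-07 * 9.81 / 29.4
Step 3: S = 1.02e-07 m/g
Step 4: Convert to um/g: S = 0.102 um/g


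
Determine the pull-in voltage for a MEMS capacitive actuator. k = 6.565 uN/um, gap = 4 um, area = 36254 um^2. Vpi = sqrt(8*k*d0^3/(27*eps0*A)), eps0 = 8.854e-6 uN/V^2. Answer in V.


Step 1: Compute numerator: 8 * k * d0^3 = 8 * 6.565 * 4^3 = 3361.28
Step 2: Compute denominator: 27 * eps0 * A = 27 * 8.854e-6 * 36254 = 8.666809
Step 3: Vpi = sqrt(3361.28 / 8.666809)
Vpi = 19.69 V


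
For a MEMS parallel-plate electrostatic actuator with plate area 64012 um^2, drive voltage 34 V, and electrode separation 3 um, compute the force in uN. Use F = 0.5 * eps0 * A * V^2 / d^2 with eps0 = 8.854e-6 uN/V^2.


Step 1: Identify parameters.
eps0 = 8.854e-6 uN/V^2, A = 64012 um^2, V = 34 V, d = 3 um
Step 2: Compute V^2 = 34^2 = 1156
Step 3: Compute d^2 = 3^2 = 9
Step 4: F = 0.5 * 8.854e-6 * 64012 * 1156 / 9
F = 36.399 uN


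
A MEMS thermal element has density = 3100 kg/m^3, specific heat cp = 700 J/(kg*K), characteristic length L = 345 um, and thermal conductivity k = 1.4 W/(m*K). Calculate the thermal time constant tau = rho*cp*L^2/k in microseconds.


Step 1: Convert L to m: L = 345e-6 m
Step 2: L^2 = (345e-6)^2 = 1.19025e-07 m^2
Step 3: tau = 3100 * 700 * 1.19025e-07 / 1.4 = 1.8448875e-01 s
Step 4: Convert to microseconds (multiply by 1e6).
tau = 184488.75 us


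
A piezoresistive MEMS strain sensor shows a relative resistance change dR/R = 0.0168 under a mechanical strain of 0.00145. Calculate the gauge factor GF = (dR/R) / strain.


Step 1: Identify values.
dR/R = 0.0168, strain = 0.00145
Step 2: GF = (dR/R) / strain = 0.0168 / 0.00145
GF = 11.6


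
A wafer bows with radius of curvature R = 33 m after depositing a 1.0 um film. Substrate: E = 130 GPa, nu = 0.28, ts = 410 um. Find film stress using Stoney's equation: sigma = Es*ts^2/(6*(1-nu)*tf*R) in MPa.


Step 1: Compute numerator: Es * ts^2 = 130 * 410^2 = 21853000 (GPa*um^2)
Step 2: Compute denominator (R in um): 6*(1-nu)*tf*R = 6*0.72*1.0*33e6 = 142560000.0 (um^2)
Step 3: sigma (GPa) = 21853000 / 142560000.0 = 1.5329e-01 GPa
Step 4: Convert to MPa (x1000): sigma = 153.3 MPa


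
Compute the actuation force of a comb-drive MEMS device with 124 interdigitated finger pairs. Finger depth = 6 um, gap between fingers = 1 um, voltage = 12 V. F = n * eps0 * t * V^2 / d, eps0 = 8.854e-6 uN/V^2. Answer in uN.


Step 1: Parameters: n=124, eps0=8.854e-6 uN/V^2, t=6 um, V=12 V, d=1 um
Step 2: V^2 = 144
Step 3: F = 124 * 8.854e-6 * 6 * 144 / 1
F = 0.949 uN


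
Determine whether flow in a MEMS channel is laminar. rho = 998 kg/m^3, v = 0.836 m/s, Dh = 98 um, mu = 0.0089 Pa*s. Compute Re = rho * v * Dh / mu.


Step 1: Convert Dh to meters: Dh = 98e-6 m
Step 2: Re = rho * v * Dh / mu
Re = 998 * 0.836 * 98e-6 / 0.0089
Re = 9.187
Since Re = 9.187 is below ~2300, the flow is laminar.


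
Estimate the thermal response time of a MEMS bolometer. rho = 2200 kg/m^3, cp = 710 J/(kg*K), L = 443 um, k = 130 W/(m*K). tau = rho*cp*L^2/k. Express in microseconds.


Step 1: Convert L to m: L = 443e-6 m
Step 2: L^2 = (443e-6)^2 = 1.96249e-07 m^2
Step 3: tau = 2200 * 710 * 1.96249e-07 / 130 = 2.35800722e-03 s
Step 4: Convert to microseconds (multiply by 1e6).
tau = 2358.007 us


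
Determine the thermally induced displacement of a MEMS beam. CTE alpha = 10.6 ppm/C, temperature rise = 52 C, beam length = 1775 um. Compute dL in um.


Step 1: Convert CTE: alpha = 10.6 ppm/C = 10.6e-6 /C
Step 2: dL = 10.6e-6 * 52 * 1775
dL = 0.9784 um


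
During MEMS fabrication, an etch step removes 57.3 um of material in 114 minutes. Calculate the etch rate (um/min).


Step 1: Etch rate = depth / time
Step 2: rate = 57.3 / 114
rate = 0.503 um/min


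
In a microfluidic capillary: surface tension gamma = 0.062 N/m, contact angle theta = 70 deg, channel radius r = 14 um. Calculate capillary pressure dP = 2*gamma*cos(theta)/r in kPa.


Step 1: cos(70 deg) = 0.342
Step 2: Convert r to m: r = 14e-6 m
Step 3: dP = 2 * 0.062 * 0.342 / 14e-6 = 3029.1 Pa
Step 4: Convert Pa to kPa (divide by 1000).
dP = 3.03 kPa


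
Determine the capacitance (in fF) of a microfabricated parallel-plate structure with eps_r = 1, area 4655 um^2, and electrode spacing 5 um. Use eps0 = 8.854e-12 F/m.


Step 1: Convert area to m^2: A = 4655e-12 m^2
Step 2: Convert gap to m: d = 5e-6 m
Step 3: C = eps0 * eps_r * A / d
C = 8.854e-12 * 1 * 4655e-12 / 5e-6
Step 4: Convert to fF (multiply by 1e15).
C = 8.24 fF


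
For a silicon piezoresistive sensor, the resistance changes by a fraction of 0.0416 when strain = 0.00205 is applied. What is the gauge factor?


Step 1: Identify values.
dR/R = 0.0416, strain = 0.00205
Step 2: GF = (dR/R) / strain = 0.0416 / 0.00205
GF = 20.3


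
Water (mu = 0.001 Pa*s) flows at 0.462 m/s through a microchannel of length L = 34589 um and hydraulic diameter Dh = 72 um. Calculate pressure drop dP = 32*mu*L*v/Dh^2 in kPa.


Step 1: Convert to SI: L = 34589e-6 m, Dh = 72e-6 m
Step 2: dP = 32 * 0.001 * 34589e-6 * 0.462 / (72e-6)^2
Step 3: dP = 98642.70 Pa
Step 4: Convert to kPa: dP = 98.64 kPa


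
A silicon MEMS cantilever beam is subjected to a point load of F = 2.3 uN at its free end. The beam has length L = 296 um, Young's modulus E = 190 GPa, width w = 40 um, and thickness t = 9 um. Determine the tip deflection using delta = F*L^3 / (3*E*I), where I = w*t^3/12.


Step 1: Calculate the second moment of area.
I = w * t^3 / 12 = 40 * 9^3 / 12 = 2430.0 um^4
Step 2: Convert E to consistent units (1 GPa = 1000 uN/um^2).
E = 190 GPa = 190000 uN/um^2
Step 3: Calculate tip deflection.
delta = F * L^3 / (3 * E * I)
delta = 2.3 * 296^3 / (3 * 190000 * 2430.0)
delta = 0.0431 um


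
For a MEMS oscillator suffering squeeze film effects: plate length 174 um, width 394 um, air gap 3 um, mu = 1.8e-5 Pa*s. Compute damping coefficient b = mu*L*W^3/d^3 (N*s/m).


Step 1: Convert to SI.
L = 174e-6 m, W = 394e-6 m, d = 3e-6 m
Step 2: W^3 = (394e-6)^3 = 6.12e-11 m^3
Step 3: d^3 = (3e-6)^3 = 2.70e-17 m^3
Step 4: b = 1.8e-5 * 174e-6 * 6.12e-11 / 2.70e-17
b = 7.09e-03 N*s/m


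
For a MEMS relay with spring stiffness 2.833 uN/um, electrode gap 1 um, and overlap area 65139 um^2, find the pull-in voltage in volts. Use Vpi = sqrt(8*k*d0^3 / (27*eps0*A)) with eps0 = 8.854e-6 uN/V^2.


Step 1: Compute numerator: 8 * k * d0^3 = 8 * 2.833 * 1^3 = 22.664
Step 2: Compute denominator: 27 * eps0 * A = 27 * 8.854e-6 * 65139 = 15.571999
Step 3: Vpi = sqrt(22.664 / 15.571999)
Vpi = 1.21 V


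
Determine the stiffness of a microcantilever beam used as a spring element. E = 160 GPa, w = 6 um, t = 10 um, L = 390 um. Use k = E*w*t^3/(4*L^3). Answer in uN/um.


Step 1: Convert E to consistent units (1 GPa = 1000 uN/um^2).
E = 160 GPa = 160000 uN/um^2
Step 2: Compute t^3 = 10^3 = 1000
Step 3: Compute L^3 = 390^3 = 59319000
Step 4: k = 160000 * 6 * 1000 / (4 * 59319000)
k = 4.0459 uN/um


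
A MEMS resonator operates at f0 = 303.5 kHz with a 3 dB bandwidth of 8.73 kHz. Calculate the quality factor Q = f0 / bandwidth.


Step 1: Q = f0 / bandwidth
Step 2: Q = 303.5 / 8.73
Q = 34.8


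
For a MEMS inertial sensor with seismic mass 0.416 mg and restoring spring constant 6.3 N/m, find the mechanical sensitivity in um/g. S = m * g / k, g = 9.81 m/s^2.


Step 1: Convert mass: m = 0.416 mg = 4.16e-07 kg
Step 2: S = m * g / k = 4.16e-07 * 9.81 / 6.3
Step 3: S = 6.48e-07 m/g
Step 4: Convert to um/g: S = 0.648 um/g


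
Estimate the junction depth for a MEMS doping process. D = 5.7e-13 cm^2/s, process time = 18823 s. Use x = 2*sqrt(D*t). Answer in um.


Step 1: Compute D*t = 5.7e-13 * 18823 = 1.072911e-08 cm^2
Step 2: sqrt(D*t) = 1.03581e-04 cm
Step 3: x = 2 * 1.03581e-04 cm = 2.07162e-04 cm
Step 4: Convert to um (1 cm = 1e4 um): x = 2.072 um


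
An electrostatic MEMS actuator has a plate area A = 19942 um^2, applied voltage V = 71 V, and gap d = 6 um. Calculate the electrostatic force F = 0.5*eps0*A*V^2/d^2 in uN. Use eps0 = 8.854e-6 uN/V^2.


Step 1: Identify parameters.
eps0 = 8.854e-6 uN/V^2, A = 19942 um^2, V = 71 V, d = 6 um
Step 2: Compute V^2 = 71^2 = 5041
Step 3: Compute d^2 = 6^2 = 36
Step 4: F = 0.5 * 8.854e-6 * 19942 * 5041 / 36
F = 12.362 uN


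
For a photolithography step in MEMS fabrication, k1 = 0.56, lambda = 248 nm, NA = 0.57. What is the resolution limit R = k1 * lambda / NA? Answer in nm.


Step 1: Identify values: k1 = 0.56, lambda = 248 nm, NA = 0.57
Step 2: R = k1 * lambda / NA
R = 0.56 * 248 / 0.57
R = 243.6 nm


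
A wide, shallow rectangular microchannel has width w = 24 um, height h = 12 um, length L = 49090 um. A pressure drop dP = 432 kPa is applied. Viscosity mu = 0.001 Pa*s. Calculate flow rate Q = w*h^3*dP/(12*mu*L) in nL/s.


Step 1: Convert all dimensions to SI (meters).
w = 24e-6 m, h = 12e-6 m, L = 49090e-6 m, dP = 432e3 Pa
Step 2: Q = w * h^3 * dP / (12 * mu * L)
Q = 24e-6 * (12e-6)^3 * 432e3 / (12 * 0.001 * 49090e-6) = 3.041336e-11 m^3/s
Step 3: Convert Q from m^3/s to nL/s (1 m^3 = 1e12 nL, so multiply by 1e12).
Q = 30.413 nL/s


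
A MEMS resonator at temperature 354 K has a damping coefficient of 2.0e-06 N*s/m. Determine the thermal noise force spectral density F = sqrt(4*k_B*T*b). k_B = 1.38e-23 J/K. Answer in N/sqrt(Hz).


Step 1: Compute 4 * k_B * T * b
= 4 * 1.38e-23 * 354 * 2.0e-06
= 3.9082e-26 N^2/Hz
Step 2: F_noise = sqrt(3.9082e-26)
F_noise = 1.98e-13 N/sqrt(Hz)


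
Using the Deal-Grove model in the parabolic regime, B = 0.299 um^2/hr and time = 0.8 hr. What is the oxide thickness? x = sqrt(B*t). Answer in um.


Step 1: Compute B*t = 0.299 * 0.8 = 0.2392
Step 2: x = sqrt(0.2392)
x = 0.489 um


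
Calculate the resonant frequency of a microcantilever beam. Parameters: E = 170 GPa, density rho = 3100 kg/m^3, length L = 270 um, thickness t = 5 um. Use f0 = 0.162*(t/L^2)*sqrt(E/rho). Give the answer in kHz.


Step 1: Convert units to SI.
t_SI = 5e-6 m, L_SI = 270e-6 m
Step 2: Calculate sqrt(E/rho).
sqrt(170e9 / 3100) = 7405.32 m/s
Step 3: Compute f0.
f0 = 0.162 * 5e-6 / (270e-6)^2 * 7405.32 = 82281.3 Hz = 82.28 kHz


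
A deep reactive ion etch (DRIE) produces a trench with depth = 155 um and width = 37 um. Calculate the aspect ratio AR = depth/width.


Step 1: AR = depth / width
Step 2: AR = 155 / 37
AR = 4.2


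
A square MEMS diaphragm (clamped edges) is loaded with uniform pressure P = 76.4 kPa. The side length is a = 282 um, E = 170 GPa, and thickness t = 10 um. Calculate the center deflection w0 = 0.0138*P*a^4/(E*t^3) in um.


Step 1: Convert pressure to compatible units (E is in GPa, so P in GPa).
P = 76.4 kPa = 76.4e-6 GPa
Step 2: Compute numerator: 0.0138 * P * a^4.
a^4 = 282^4 = 6324066576
numerator = 0.0138 * 76.4e-6 * 6324066576 = 6.6676e+03
Step 3: Compute denominator: E * t^3 = 170 * 10^3 = 170000
Step 4: w0 = numerator / denominator = 6.6676e+03 / 170000 = 0.0392 um


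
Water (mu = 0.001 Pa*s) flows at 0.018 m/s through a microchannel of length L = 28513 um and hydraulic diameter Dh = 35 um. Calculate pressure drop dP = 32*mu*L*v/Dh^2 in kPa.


Step 1: Convert to SI: L = 28513e-6 m, Dh = 35e-6 m
Step 2: dP = 32 * 0.001 * 28513e-6 * 0.018 / (35e-6)^2
Step 3: dP = 13406.93 Pa
Step 4: Convert to kPa: dP = 13.41 kPa


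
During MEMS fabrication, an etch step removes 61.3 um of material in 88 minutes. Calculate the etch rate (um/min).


Step 1: Etch rate = depth / time
Step 2: rate = 61.3 / 88
rate = 0.697 um/min


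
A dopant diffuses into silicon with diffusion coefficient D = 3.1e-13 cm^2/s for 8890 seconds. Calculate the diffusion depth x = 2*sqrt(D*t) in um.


Step 1: Compute D*t = 3.1e-13 * 8890 = 2.7559e-09 cm^2
Step 2: sqrt(D*t) = 5.2497e-05 cm
Step 3: x = 2 * 5.2497e-05 cm = 1.04994e-04 cm
Step 4: Convert to um (1 cm = 1e4 um): x = 1.05 um


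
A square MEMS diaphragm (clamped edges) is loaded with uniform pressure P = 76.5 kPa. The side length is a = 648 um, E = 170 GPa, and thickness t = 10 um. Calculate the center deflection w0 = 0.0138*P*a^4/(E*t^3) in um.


Step 1: Convert pressure to compatible units (E is in GPa, so P in GPa).
P = 76.5 kPa = 76.5e-6 GPa
Step 2: Compute numerator: 0.0138 * P * a^4.
a^4 = 648^4 = 176319369216
numerator = 0.0138 * 76.5e-6 * 176319369216 = 1.861404e+05
Step 3: Compute denominator: E * t^3 = 170 * 10^3 = 170000
Step 4: w0 = numerator / denominator = 1.861404e+05 / 170000 = 1.0949 um


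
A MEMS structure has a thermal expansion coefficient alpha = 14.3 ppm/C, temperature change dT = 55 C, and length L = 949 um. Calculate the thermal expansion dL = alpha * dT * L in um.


Step 1: Convert CTE: alpha = 14.3 ppm/C = 14.3e-6 /C
Step 2: dL = 14.3e-6 * 55 * 949
dL = 0.7464 um


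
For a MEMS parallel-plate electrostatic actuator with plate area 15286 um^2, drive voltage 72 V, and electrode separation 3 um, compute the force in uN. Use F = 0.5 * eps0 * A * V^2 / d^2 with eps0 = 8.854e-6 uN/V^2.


Step 1: Identify parameters.
eps0 = 8.854e-6 uN/V^2, A = 15286 um^2, V = 72 V, d = 3 um
Step 2: Compute V^2 = 72^2 = 5184
Step 3: Compute d^2 = 3^2 = 9
Step 4: F = 0.5 * 8.854e-6 * 15286 * 5184 / 9
F = 38.979 uN


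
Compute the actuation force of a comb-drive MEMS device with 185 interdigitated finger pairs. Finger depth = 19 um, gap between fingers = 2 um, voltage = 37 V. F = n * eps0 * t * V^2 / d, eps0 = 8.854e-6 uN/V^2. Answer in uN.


Step 1: Parameters: n=185, eps0=8.854e-6 uN/V^2, t=19 um, V=37 V, d=2 um
Step 2: V^2 = 1369
Step 3: F = 185 * 8.854e-6 * 19 * 1369 / 2
F = 21.303 uN


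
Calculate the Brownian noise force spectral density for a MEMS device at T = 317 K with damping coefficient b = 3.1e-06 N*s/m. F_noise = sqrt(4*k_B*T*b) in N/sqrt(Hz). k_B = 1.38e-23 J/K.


Step 1: Compute 4 * k_B * T * b
= 4 * 1.38e-23 * 317 * 3.1e-06
= 5.4245e-26 N^2/Hz
Step 2: F_noise = sqrt(5.4245e-26)
F_noise = 2.33e-13 N/sqrt(Hz)


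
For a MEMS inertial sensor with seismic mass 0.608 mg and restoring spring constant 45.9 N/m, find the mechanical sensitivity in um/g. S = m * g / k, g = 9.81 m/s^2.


Step 1: Convert mass: m = 0.608 mg = 6.08e-07 kg
Step 2: S = m * g / k = 6.08e-07 * 9.81 / 45.9
Step 3: S = 1.30e-07 m/g
Step 4: Convert to um/g: S = 0.13 um/g


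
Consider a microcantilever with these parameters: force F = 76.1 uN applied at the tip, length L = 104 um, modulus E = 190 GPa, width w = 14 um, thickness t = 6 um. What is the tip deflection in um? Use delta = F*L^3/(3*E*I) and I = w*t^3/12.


Step 1: Calculate the second moment of area.
I = w * t^3 / 12 = 14 * 6^3 / 12 = 252.0 um^4
Step 2: Convert E to consistent units (1 GPa = 1000 uN/um^2).
E = 190 GPa = 190000 uN/um^2
Step 3: Calculate tip deflection.
delta = F * L^3 / (3 * E * I)
delta = 76.1 * 104^3 / (3 * 190000 * 252.0)
delta = 0.5959 um


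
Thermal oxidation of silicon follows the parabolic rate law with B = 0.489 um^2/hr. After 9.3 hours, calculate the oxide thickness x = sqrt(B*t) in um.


Step 1: Compute B*t = 0.489 * 9.3 = 4.5477
Step 2: x = sqrt(4.5477)
x = 2.133 um


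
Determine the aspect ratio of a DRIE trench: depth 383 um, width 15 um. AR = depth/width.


Step 1: AR = depth / width
Step 2: AR = 383 / 15
AR = 25.5


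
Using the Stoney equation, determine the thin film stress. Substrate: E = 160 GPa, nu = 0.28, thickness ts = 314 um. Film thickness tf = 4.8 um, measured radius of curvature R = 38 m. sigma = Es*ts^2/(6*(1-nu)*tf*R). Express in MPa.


Step 1: Compute numerator: Es * ts^2 = 160 * 314^2 = 15775360 (GPa*um^2)
Step 2: Compute denominator (R in um): 6*(1-nu)*tf*R = 6*0.72*4.8*38e6 = 787968000.0 (um^2)
Step 3: sigma (GPa) = 15775360 / 787968000.0 = 2.002e-02 GPa
Step 4: Convert to MPa (x1000): sigma = 20.0 MPa


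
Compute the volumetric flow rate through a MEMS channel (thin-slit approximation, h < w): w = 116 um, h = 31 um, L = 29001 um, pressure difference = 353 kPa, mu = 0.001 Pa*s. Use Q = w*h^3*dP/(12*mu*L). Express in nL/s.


Step 1: Convert all dimensions to SI (meters).
w = 116e-6 m, h = 31e-6 m, L = 29001e-6 m, dP = 353e3 Pa
Step 2: Q = w * h^3 * dP / (12 * mu * L)
Q = 116e-6 * (31e-6)^3 * 353e3 / (12 * 0.001 * 29001e-6) = 3.50528679e-09 m^3/s
Step 3: Convert Q from m^3/s to nL/s (1 m^3 = 1e12 nL, so multiply by 1e12).
Q = 3505.287 nL/s


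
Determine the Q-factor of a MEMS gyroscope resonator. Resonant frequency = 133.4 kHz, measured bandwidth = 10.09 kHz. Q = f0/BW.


Step 1: Q = f0 / bandwidth
Step 2: Q = 133.4 / 10.09
Q = 13.2


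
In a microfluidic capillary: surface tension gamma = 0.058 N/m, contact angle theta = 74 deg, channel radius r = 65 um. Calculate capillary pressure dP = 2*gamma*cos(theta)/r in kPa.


Step 1: cos(74 deg) = 0.2756
Step 2: Convert r to m: r = 65e-6 m
Step 3: dP = 2 * 0.058 * 0.2756 / 65e-6 = 491.8 Pa
Step 4: Convert Pa to kPa (divide by 1000).
dP = 0.49 kPa


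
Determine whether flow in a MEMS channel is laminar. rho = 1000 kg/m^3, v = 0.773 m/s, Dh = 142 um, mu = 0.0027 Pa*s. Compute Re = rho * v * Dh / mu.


Step 1: Convert Dh to meters: Dh = 142e-6 m
Step 2: Re = rho * v * Dh / mu
Re = 1000 * 0.773 * 142e-6 / 0.0027
Re = 40.654
Since Re = 40.654 is below ~2300, the flow is laminar.


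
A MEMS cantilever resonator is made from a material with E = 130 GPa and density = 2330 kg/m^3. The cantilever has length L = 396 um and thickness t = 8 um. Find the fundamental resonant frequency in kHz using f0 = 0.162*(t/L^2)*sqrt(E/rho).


Step 1: Convert units to SI.
t_SI = 8e-6 m, L_SI = 396e-6 m
Step 2: Calculate sqrt(E/rho).
sqrt(130e9 / 2330) = 7469.54 m/s
Step 3: Compute f0.
f0 = 0.162 * 8e-6 / (396e-6)^2 * 7469.54 = 61731.7 Hz = 61.73 kHz


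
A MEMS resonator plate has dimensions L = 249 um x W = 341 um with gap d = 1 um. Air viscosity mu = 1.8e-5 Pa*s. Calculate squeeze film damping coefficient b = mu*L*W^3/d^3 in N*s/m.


Step 1: Convert to SI.
L = 249e-6 m, W = 341e-6 m, d = 1e-6 m
Step 2: W^3 = (341e-6)^3 = 3.97e-11 m^3
Step 3: d^3 = (1e-6)^3 = 1.00e-18 m^3
Step 4: b = 1.8e-5 * 249e-6 * 3.97e-11 / 1.00e-18
b = 1.78e-01 N*s/m


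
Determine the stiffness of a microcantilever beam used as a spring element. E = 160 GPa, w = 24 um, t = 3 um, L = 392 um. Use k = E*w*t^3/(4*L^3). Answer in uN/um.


Step 1: Convert E to consistent units (1 GPa = 1000 uN/um^2).
E = 160 GPa = 160000 uN/um^2
Step 2: Compute t^3 = 3^3 = 27
Step 3: Compute L^3 = 392^3 = 60236288
Step 4: k = 160000 * 24 * 27 / (4 * 60236288)
k = 0.4303 uN/um


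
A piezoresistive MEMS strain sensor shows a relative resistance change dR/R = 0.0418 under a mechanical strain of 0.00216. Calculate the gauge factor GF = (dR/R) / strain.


Step 1: Identify values.
dR/R = 0.0418, strain = 0.00216
Step 2: GF = (dR/R) / strain = 0.0418 / 0.00216
GF = 19.4


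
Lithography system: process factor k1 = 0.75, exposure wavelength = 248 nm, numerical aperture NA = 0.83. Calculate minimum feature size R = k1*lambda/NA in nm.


Step 1: Identify values: k1 = 0.75, lambda = 248 nm, NA = 0.83
Step 2: R = k1 * lambda / NA
R = 0.75 * 248 / 0.83
R = 224.1 nm


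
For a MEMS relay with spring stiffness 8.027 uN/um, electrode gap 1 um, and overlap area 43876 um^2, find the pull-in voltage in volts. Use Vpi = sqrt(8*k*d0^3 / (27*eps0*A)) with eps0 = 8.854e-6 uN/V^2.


Step 1: Compute numerator: 8 * k * d0^3 = 8 * 8.027 * 1^3 = 64.216
Step 2: Compute denominator: 27 * eps0 * A = 27 * 8.854e-6 * 43876 = 10.488909
Step 3: Vpi = sqrt(64.216 / 10.488909)
Vpi = 2.47 V


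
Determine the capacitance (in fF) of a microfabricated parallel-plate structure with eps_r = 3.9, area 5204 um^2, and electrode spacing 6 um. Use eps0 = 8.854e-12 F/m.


Step 1: Convert area to m^2: A = 5204e-12 m^2
Step 2: Convert gap to m: d = 6e-6 m
Step 3: C = eps0 * eps_r * A / d
C = 8.854e-12 * 3.9 * 5204e-12 / 6e-6
Step 4: Convert to fF (multiply by 1e15).
C = 29.95 fF


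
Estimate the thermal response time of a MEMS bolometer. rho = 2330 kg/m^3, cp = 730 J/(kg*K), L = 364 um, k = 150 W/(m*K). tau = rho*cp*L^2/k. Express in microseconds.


Step 1: Convert L to m: L = 364e-6 m
Step 2: L^2 = (364e-6)^2 = 1.32496e-07 m^2
Step 3: tau = 2330 * 730 * 1.32496e-07 / 150 = 1.50241631e-03 s
Step 4: Convert to microseconds (multiply by 1e6).
tau = 1502.416 us


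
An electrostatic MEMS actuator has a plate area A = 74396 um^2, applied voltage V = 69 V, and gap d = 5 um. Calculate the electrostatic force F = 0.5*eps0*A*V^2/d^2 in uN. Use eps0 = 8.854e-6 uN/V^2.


Step 1: Identify parameters.
eps0 = 8.854e-6 uN/V^2, A = 74396 um^2, V = 69 V, d = 5 um
Step 2: Compute V^2 = 69^2 = 4761
Step 3: Compute d^2 = 5^2 = 25
Step 4: F = 0.5 * 8.854e-6 * 74396 * 4761 / 25
F = 62.722 uN


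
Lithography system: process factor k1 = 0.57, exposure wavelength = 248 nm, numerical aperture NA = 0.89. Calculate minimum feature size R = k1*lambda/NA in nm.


Step 1: Identify values: k1 = 0.57, lambda = 248 nm, NA = 0.89
Step 2: R = k1 * lambda / NA
R = 0.57 * 248 / 0.89
R = 158.8 nm


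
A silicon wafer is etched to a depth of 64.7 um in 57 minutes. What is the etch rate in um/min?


Step 1: Etch rate = depth / time
Step 2: rate = 64.7 / 57
rate = 1.135 um/min
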